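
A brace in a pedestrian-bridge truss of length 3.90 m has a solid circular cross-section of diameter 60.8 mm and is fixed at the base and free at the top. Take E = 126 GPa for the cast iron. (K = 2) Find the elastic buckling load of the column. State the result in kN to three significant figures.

I = πd⁴/64 = π×60.8⁴/64 = 6.708×10^5 mm⁴
I = 6.708×10^5 mm⁴ = 6.708×10^-7 m⁴
Effective length L_e = K·L = 2 × 3.90 = 7.800 m
P_cr = π²EI / L_e² = π² × 126×10⁹ × 6.708×10^-7 / 7.800² = 1.371×10^4 N

P_cr ≈ 13.7 kN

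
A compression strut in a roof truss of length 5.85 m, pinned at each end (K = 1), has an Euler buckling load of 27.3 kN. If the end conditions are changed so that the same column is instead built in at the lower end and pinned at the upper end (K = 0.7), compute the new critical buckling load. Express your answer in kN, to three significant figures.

P_cr ≈ 55.7 kN

P_cr ∝ 1/K², so P_cr,new = P_cr,old × (K_old/K_new)² = 27.3 × (1/0.7)²
= 27.3 × 2.041 = 55.7 kN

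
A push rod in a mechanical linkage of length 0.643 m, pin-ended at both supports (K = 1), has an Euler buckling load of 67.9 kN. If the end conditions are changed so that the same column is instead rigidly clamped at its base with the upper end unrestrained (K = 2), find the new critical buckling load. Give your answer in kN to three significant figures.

P_cr ≈ 17.0 kN

P_cr ∝ 1/K², so P_cr,new = P_cr,old × (K_old/K_new)² = 67.9 × (1/2)²
= 67.9 × 0.2500 = 17.0 kN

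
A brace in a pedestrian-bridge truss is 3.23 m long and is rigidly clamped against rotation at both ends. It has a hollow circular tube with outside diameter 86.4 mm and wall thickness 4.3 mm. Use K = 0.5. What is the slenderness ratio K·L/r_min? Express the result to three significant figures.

λ ≈ 55.6

Inner diameter d_i = 86.4 − 2×4.3 = 77.80 mm
I = π(d_o⁴ − d_i⁴)/64 = π(86.4⁴ − 77.80⁴)/64 = 9.370×10^5 mm⁴
A = 1.109×10^3 mm²;  r_min = √(I/A) = √(9.370×10^5/1.109×10^3) = 29.07 mm
L_e = K·L = 0.5 × 3.23 m = 1.615 m = 1615.0 mm
λ = L_e / r_min = 1615.0 / 29.07 = 55.6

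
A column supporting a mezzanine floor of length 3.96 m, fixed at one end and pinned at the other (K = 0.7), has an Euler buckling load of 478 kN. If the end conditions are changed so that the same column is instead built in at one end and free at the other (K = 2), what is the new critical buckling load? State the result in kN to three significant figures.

P_cr ∝ 1/K², so P_cr,new = P_cr,old × (K_old/K_new)² = 478 × (0.7/2)²
= 478 × 0.1225 = 58.6 kN

P_cr ≈ 58.6 kN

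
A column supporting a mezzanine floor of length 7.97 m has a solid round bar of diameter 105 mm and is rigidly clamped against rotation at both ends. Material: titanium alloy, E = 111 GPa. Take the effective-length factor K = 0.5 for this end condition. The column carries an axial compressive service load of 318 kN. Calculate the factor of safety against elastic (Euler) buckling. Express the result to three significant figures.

I = πd⁴/64 = π×105⁴/64 = 5.967×10^6 mm⁴
I = 5.967×10^6 mm⁴ = 5.967×10^-6 m⁴
Effective length L_e = K·L = 0.5 × 7.97 = 3.985 m
P_cr = π²EI / L_e² = π² × 111×10⁹ × 5.967×10^-6 / 3.985² = 4.116×10^5 N
Factor of safety n = P_cr / P = 411.62 / 318 = 1.29

n ≈ 1.29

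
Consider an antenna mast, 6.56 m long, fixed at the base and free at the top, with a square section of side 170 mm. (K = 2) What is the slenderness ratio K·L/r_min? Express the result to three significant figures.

I = a⁴/12 = 170⁴/12 = 6.960×10^7 mm⁴
A = 2.890×10^4 mm²;  r_min = √(I/A) = √(6.960×10^7/2.890×10^4) = 49.07 mm
L_e = K·L = 2 × 6.56 m = 13.12 m = 13120 mm
λ = L_e / r_min = 13120 / 49.07 = 267

λ ≈ 267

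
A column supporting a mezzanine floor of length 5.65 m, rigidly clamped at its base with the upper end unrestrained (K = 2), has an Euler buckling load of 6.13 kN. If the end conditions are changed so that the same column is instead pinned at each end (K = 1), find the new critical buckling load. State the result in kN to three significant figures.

P_cr ∝ 1/K², so P_cr,new = P_cr,old × (K_old/K_new)² = 6.13 × (2/1)²
= 6.13 × 4.000 = 24.5 kN

P_cr ≈ 24.5 kN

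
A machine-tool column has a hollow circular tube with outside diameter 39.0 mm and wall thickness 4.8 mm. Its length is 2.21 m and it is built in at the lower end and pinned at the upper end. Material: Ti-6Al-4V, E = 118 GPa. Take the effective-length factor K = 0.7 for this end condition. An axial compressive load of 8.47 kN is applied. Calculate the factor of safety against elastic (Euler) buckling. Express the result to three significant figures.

Inner diameter d_i = 39.0 − 2×4.8 = 29.40 mm
I = π(d_o⁴ − d_i⁴)/64 = π(39.0⁴ − 29.40⁴)/64 = 7.689×10^4 mm⁴
I = 7.689×10^4 mm⁴ = 7.689×10^-8 m⁴
Effective length L_e = K·L = 0.7 × 2.21 = 1.547 m
P_cr = π²EI / L_e² = π² × 118×10⁹ × 7.689×10^-8 / 1.547² = 3.742×10^4 N
Factor of safety n = P_cr / P = 37.416 / 8.47 = 4.42

n ≈ 4.42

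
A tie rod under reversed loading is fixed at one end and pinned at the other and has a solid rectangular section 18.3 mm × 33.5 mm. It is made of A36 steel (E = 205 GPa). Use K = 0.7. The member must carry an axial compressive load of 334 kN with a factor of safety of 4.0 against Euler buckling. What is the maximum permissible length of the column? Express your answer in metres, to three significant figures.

Buckling occurs about the weak axis: I_min = h·b³/12 with b = 18.3 mm (the shorter side).
I_min = 33.5×18.3³/12 = 1.711×10^4 mm⁴
I = 1.711×10^-8 m⁴
Required critical load P_cr = n·P = 4.0 × 334 = 1336 kN = 1.336×10^6 N
From P_cr = π²EI/(K·L)²:  L = (1/K)·√(π²EI/P_cr) = (1/0.7)·√(π²×2.05×10^11×1.711×10^-8/1.336×10^6)
L = 0.230 m

L_max ≈ 0.230 m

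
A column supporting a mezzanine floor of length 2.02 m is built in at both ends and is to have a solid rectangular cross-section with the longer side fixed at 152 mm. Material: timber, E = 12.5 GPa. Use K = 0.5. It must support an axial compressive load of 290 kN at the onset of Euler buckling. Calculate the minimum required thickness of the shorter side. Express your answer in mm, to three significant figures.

L_e = K·L = 0.5 × 2.02 = 1.010 m
Required I = P_cr·L_e²/(π²E) = 2.900×10^5 × 1.010² / (π² × 1.25×10^10) = 2.398×10^-6 m⁴
I_req = 2.398×10^6 mm⁴
Rectangle, weak axis: I_min = h·b³/12 with h = 152 mm fixed  ⇒  b = (12I/h)^(1/3) = 57.4 mm

b ≈ 57.4 mm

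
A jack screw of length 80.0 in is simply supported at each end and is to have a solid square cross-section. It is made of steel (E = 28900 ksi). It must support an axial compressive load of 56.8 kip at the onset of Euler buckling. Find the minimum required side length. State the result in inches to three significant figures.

L_e = K·L = 1 × 80.0 = 80.00 in
Required I = P_cr·L_e²/(π²E) = 5.680×10^4 × 80.00² / (π² × 2.89×10^7) = 1.274 in⁴
Solid square: I = a⁴/12  ⇒  a = (12I)^(1/4) = (12×1.274)^(1/4) = 1.98 in

a ≈ 1.98 in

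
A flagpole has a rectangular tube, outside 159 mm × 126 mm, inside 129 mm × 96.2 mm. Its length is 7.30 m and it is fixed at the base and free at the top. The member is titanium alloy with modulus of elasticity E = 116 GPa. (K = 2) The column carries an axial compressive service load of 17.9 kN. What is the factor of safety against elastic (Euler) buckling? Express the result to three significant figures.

Weak-axis I_min = (h_o·b_o³ − h_i·b_i³)/12 with b_o = 126, b_i = 96.20 mm (shorter outer/inner sides).
I_min = (159×126³ − 129.0×96.20³)/12 = 1.693×10^7 mm⁴
I = 1.693×10^7 mm⁴ = 1.693×10^-5 m⁴
Effective length L_e = K·L = 2 × 7.30 = 14.60 m
P_cr = π²EI / L_e² = π² × 116×10⁹ × 1.693×10^-5 / 14.60² = 9.095×10^4 N
Factor of safety n = P_cr / P = 90.955 / 17.9 = 5.08

n ≈ 5.08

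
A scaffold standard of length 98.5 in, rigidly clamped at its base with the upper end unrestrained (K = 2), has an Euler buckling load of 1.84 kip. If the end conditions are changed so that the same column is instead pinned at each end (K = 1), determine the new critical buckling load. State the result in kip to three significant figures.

P_cr ∝ 1/K², so P_cr,new = P_cr,old × (K_old/K_new)² = 1.84 × (2/1)²
= 1.84 × 4.000 = 7.36 kip

P_cr ≈ 7.36 kip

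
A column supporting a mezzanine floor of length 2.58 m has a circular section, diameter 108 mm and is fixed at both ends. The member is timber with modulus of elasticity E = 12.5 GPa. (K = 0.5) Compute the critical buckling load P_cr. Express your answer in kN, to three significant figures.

P_cr ≈ 495 kN

I = πd⁴/64 = π×108⁴/64 = 6.678×10^6 mm⁴
I = 6.678×10^6 mm⁴ = 6.678×10^-6 m⁴
Effective length L_e = K·L = 0.5 × 2.58 = 1.290 m
P_cr = π²EI / L_e² = π² × 12.5×10⁹ × 6.678×10^-6 / 1.290² = 4.951×10^5 N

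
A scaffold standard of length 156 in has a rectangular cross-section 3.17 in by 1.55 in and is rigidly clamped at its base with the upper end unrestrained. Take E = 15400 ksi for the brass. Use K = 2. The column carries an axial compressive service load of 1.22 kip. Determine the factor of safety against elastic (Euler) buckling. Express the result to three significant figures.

Buckling occurs about the weak axis: I_min = h·b³/12 with b = 1.55 in (the shorter side).
I_min = 3.17×1.55³/12 = 0.9837 in⁴
Effective length L_e = K·L = 2 × 156 = 312.0 in
P_cr = π²EI / L_e² = π² × 15400×10³ × 0.9837 / 312.0² = 1.536×10^3 lb
Factor of safety n = P_cr / P = 1.5360 / 1.22 = 1.26

n ≈ 1.26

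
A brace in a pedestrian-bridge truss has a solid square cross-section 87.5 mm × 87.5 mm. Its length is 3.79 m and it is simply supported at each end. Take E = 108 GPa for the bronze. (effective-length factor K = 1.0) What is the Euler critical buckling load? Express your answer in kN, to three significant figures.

I = a⁴/12 = 87.5⁴/12 = 4.885×10^6 mm⁴
I = 4.885×10^6 mm⁴ = 4.885×10^-6 m⁴
Effective length L_e = K·L = 1 × 3.79 = 3.790 m
P_cr = π²EI / L_e² = π² × 108×10⁹ × 4.885×10^-6 / 3.790² = 3.625×10^5 N

P_cr ≈ 362 kN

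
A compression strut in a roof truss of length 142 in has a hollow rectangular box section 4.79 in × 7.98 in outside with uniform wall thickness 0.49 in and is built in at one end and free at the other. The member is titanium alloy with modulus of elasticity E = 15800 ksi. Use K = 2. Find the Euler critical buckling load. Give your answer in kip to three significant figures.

Inner dimensions: h_i = 7.98 − 2×0.49 = 7.000 in, b_i = 4.79 − 2×0.49 = 3.810 in
Weak-axis I_min = (h_o·b_o³ − h_i·b_i³)/12 with b_o = 4.79, b_i = 3.810 in (shorter outer/inner sides).
I_min = (7.98×4.79³ − 7.000×3.810³)/12 = 40.82 in⁴
Effective length L_e = K·L = 2 × 142 = 284.0 in
P_cr = π²EI / L_e² = π² × 15800×10³ × 40.82 / 284.0² = 7.893×10^4 lb

P_cr ≈ 78.9 kip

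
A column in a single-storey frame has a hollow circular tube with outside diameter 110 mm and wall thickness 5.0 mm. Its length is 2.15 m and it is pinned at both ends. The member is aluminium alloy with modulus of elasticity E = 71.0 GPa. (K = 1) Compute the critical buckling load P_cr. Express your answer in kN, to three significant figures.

P_cr ≈ 345 kN

Inner diameter d_i = 110 − 2×5.0 = 100.0 mm
I = π(d_o⁴ − d_i⁴)/64 = π(110⁴ − 100.0⁴)/64 = 2.278×10^6 mm⁴
I = 2.278×10^6 mm⁴ = 2.278×10^-6 m⁴
Effective length L_e = K·L = 1 × 2.15 = 2.150 m
P_cr = π²EI / L_e² = π² × 71.0×10⁹ × 2.278×10^-6 / 2.150² = 3.454×10^5 N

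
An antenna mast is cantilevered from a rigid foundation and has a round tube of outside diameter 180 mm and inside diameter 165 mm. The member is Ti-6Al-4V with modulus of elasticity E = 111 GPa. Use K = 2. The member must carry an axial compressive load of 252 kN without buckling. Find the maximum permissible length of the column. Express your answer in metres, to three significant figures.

d_o = 180 mm, d_i = 165 mm
I = π(d_o⁴ − d_i⁴)/64 = π(180⁴ − 165.0⁴)/64 = 1.515×10^7 mm⁴
I = 1.515×10^-5 m⁴
At the buckling limit P_cr = P = 2.520×10^5 N
From P_cr = π²EI/(K·L)²:  L = (1/K)·√(π²EI/P_cr) = (1/2)·√(π²×1.11×10^11×1.515×10^-5/2.520×10^5)
L = 4.06 m

L_max ≈ 4.06 m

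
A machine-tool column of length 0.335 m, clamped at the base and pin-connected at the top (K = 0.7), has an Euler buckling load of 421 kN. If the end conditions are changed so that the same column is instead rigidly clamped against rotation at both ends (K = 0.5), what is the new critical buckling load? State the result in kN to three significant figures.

P_cr ≈ 825 kN

P_cr ∝ 1/K², so P_cr,new = P_cr,old × (K_old/K_new)² = 421 × (0.7/0.5)²
= 421 × 1.960 = 825 kN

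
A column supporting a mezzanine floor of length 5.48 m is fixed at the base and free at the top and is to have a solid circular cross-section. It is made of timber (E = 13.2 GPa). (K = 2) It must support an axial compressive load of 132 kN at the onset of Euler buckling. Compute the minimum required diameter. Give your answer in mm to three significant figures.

d ≈ 223 mm

L_e = K·L = 2 × 5.48 = 10.96 m
Required I = P_cr·L_e²/(π²E) = 1.320×10^5 × 10.96² / (π² × 1.32×10^10) = 1.217×10^-4 m⁴
I_req = 1.217×10^8 mm⁴
Solid circle: I = πd⁴/64  ⇒  d = (64I/π)^(1/4) = (64×1.217×10^8/π)^(1/4) = 223 mm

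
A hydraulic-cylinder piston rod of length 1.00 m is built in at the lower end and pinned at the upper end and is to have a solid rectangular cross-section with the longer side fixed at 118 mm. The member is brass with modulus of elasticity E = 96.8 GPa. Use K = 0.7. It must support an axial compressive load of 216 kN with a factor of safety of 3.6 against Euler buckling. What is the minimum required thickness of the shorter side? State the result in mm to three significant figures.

Required P_cr = n·P = 3.6 × 216 = 777.6 kN
L_e = K·L = 0.7 × 1.00 = 0.7000 m
Required I = P_cr·L_e²/(π²E) = 7.776×10^5 × 0.7000² / (π² × 9.68×10^10) = 3.988×10^-7 m⁴
I_req = 3.988×10^5 mm⁴
Rectangle, weak axis: I_min = h·b³/12 with h = 118 mm fixed  ⇒  b = (12I/h)^(1/3) = 34.4 mm

b ≈ 34.4 mm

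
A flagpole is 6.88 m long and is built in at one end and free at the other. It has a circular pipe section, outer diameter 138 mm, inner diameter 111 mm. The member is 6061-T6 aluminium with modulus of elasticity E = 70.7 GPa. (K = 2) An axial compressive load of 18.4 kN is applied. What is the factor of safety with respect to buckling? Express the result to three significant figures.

d_o = 138 mm, d_i = 111 mm
I = π(d_o⁴ − d_i⁴)/64 = π(138⁴ − 111.0⁴)/64 = 1.035×10^7 mm⁴
I = 1.035×10^7 mm⁴ = 1.035×10^-5 m⁴
Effective length L_e = K·L = 2 × 6.88 = 13.76 m
P_cr = π²EI / L_e² = π² × 70.7×10⁹ × 1.035×10^-5 / 13.76² = 3.815×10^4 N
Factor of safety n = P_cr / P = 38.147 / 18.4 = 2.07

n ≈ 2.07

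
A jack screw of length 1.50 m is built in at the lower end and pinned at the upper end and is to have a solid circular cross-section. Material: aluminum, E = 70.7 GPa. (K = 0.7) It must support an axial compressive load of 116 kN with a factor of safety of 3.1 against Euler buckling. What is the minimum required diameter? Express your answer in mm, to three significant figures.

Required P_cr = n·P = 3.1 × 116 = 359.6 kN
L_e = K·L = 0.7 × 1.50 = 1.050 m
Required I = P_cr·L_e²/(π²E) = 3.596×10^5 × 1.050² / (π² × 7.07×10^10) = 5.682×10^-7 m⁴
I_req = 5.682×10^5 mm⁴
Solid circle: I = πd⁴/64  ⇒  d = (64I/π)^(1/4) = (64×5.682×10^5/π)^(1/4) = 58.3 mm

d ≈ 58.3 mm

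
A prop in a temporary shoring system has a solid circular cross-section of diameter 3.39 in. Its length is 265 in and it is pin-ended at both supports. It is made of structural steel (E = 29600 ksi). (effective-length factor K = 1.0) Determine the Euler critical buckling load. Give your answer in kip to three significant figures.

P_cr ≈ 27.0 kip

I = πd⁴/64 = π×3.39⁴/64 = 6.483 in⁴
Effective length L_e = K·L = 1 × 265 = 265.0 in
P_cr = π²EI / L_e² = π² × 29600×10³ × 6.483 / 265.0² = 2.697×10^4 lb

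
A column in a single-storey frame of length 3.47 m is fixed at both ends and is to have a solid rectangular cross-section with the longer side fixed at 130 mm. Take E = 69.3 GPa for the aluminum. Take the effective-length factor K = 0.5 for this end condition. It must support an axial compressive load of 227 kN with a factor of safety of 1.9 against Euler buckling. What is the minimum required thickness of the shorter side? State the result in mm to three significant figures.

b ≈ 56.0 mm

Required P_cr = n·P = 1.9 × 227 = 431.3 kN
L_e = K·L = 0.5 × 3.47 = 1.735 m
Required I = P_cr·L_e²/(π²E) = 4.313×10^5 × 1.735² / (π² × 6.93×10^10) = 1.898×10^-6 m⁴
I_req = 1.898×10^6 mm⁴
Rectangle, weak axis: I_min = h·b³/12 with h = 130 mm fixed  ⇒  b = (12I/h)^(1/3) = 56.0 mm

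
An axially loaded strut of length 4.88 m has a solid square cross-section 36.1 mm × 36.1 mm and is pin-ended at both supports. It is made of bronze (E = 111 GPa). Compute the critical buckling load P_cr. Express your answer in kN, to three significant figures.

I = a⁴/12 = 36.1⁴/12 = 1.415×10^5 mm⁴
I = 1.415×10^5 mm⁴ = 1.415×10^-7 m⁴
Effective length L_e = K·L = 1 × 4.88 = 4.880 m
P_cr = π²EI / L_e² = π² × 111×10⁹ × 1.415×10^-7 / 4.880² = 6.511×10^3 N

P_cr ≈ 6.51 kN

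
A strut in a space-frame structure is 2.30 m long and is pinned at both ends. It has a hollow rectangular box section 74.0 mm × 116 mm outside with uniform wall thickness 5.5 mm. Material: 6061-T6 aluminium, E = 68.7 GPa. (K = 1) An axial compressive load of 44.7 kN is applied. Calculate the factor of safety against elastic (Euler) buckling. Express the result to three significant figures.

Inner dimensions: h_i = 116 − 2×5.5 = 105.0 mm, b_i = 74.0 − 2×5.5 = 63.00 mm
Weak-axis I_min = (h_o·b_o³ − h_i·b_i³)/12 with b_o = 74.0, b_i = 63.00 mm (shorter outer/inner sides).
I_min = (116×74.0³ − 105.0×63.00³)/12 = 1.729×10^6 mm⁴
I = 1.729×10^6 mm⁴ = 1.729×10^-6 m⁴
Effective length L_e = K·L = 1 × 2.30 = 2.300 m
P_cr = π²EI / L_e² = π² × 68.7×10⁹ × 1.729×10^-6 / 2.300² = 2.216×10^5 N
Factor of safety n = P_cr / P = 221.65 / 44.7 = 4.96

n ≈ 4.96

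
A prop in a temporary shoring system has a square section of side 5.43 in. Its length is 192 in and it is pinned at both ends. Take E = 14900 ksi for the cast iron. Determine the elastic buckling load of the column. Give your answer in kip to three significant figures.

P_cr ≈ 289 kip

I = a⁴/12 = 5.43⁴/12 = 72.45 in⁴
Effective length L_e = K·L = 1 × 192 = 192.0 in
P_cr = π²EI / L_e² = π² × 14900×10³ × 72.45 / 192.0² = 2.890×10^5 lb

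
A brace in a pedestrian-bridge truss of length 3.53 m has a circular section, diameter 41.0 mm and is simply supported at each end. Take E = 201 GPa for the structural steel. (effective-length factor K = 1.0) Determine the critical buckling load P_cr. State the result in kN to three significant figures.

P_cr ≈ 22.1 kN

I = πd⁴/64 = π×41.0⁴/64 = 1.387×10^5 mm⁴
I = 1.387×10^5 mm⁴ = 1.387×10^-7 m⁴
Effective length L_e = K·L = 1 × 3.53 = 3.530 m
P_cr = π²EI / L_e² = π² × 201×10⁹ × 1.387×10^-7 / 3.530² = 2.208×10^4 N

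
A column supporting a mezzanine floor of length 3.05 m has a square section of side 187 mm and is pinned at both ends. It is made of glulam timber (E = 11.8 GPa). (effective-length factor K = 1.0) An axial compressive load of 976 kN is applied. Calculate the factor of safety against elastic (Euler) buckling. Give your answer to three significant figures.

I = a⁴/12 = 187⁴/12 = 1.019×10^8 mm⁴
I = 1.019×10^8 mm⁴ = 1.019×10^-4 m⁴
Effective length L_e = K·L = 1 × 3.05 = 3.050 m
P_cr = π²EI / L_e² = π² × 11.8×10⁹ × 1.019×10^-4 / 3.050² = 1.276×10^6 N
Factor of safety n = P_cr / P = 1275.8 / 976 = 1.31

n ≈ 1.31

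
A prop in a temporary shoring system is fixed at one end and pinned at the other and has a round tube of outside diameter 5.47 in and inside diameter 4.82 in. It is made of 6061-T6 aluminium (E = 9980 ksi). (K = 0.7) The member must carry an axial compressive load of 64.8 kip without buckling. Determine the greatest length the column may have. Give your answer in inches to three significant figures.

d_o = 5.47 in, d_i = 4.82 in
I = π(d_o⁴ − d_i⁴)/64 = π(5.47⁴ − 4.820⁴)/64 = 17.45 in⁴
At the buckling limit P_cr = P = 6.480×10^4 lb
From P_cr = π²EI/(K·L)²:  L = (1/K)·√(π²EI/P_cr) = (1/0.7)·√(π²×9.98×10^6×17.45/6.480×10^4)
L = 233 in

L_max ≈ 233 in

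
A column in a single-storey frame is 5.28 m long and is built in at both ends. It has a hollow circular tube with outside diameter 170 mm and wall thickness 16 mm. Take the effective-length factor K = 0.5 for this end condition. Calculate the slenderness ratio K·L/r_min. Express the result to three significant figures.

Inner diameter d_i = 170 − 2×16 = 138.0 mm
I = π(d_o⁴ − d_i⁴)/64 = π(170⁴ − 138.0⁴)/64 = 2.320×10^7 mm⁴
A = 7.741×10^3 mm²;  r_min = √(I/A) = √(2.320×10^7/7.741×10^3) = 54.74 mm
L_e = K·L = 0.5 × 5.28 m = 2.640 m = 2640.0 mm
λ = L_e / r_min = 2640.0 / 54.74 = 48.2

λ ≈ 48.2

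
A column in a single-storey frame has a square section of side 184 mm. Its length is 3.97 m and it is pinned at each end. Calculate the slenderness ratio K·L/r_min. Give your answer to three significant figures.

For a square r = a/√12 = 184/√12 = 53.12 mm
L_e = K·L = 1 × 3.97 m = 3.970 m = 3970.0 mm
λ = L_e / r_min = 3970.0 / 53.12 = 74.7

λ ≈ 74.7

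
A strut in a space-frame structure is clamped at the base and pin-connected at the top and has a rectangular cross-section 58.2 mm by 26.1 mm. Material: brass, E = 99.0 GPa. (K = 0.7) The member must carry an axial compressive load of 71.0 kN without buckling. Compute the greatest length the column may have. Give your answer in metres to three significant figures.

Buckling occurs about the weak axis: I_min = h·b³/12 with b = 26.1 mm (the shorter side).
I_min = 58.2×26.1³/12 = 8.623×10^4 mm⁴
I = 8.623×10^-8 m⁴
At the buckling limit P_cr = P = 7.100×10^4 N
From P_cr = π²EI/(K·L)²:  L = (1/K)·√(π²EI/P_cr) = (1/0.7)·√(π²×9.90×10^10×8.623×10^-8/7.100×10^4)
L = 1.56 m

L_max ≈ 1.56 m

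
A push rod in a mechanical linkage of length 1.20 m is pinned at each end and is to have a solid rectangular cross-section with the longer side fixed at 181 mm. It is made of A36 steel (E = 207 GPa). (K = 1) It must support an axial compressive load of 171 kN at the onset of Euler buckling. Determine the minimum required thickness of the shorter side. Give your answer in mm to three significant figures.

b ≈ 20.0 mm

L_e = K·L = 1 × 1.20 = 1.200 m
Required I = P_cr·L_e²/(π²E) = 1.710×10^5 × 1.200² / (π² × 2.07×10^11) = 1.205×10^-7 m⁴
I_req = 1.205×10^5 mm⁴
Rectangle, weak axis: I_min = h·b³/12 with h = 181 mm fixed  ⇒  b = (12I/h)^(1/3) = 20.0 mm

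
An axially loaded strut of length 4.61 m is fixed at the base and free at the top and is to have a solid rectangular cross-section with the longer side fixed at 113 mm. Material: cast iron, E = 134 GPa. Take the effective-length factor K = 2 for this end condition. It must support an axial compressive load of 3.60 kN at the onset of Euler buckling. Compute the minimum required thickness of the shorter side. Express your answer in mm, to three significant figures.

L_e = K·L = 2 × 4.61 = 9.220 m
Required I = P_cr·L_e²/(π²E) = 3.600×10^3 × 9.220² / (π² × 1.34×10^11) = 2.314×10^-7 m⁴
I_req = 2.314×10^5 mm⁴
Rectangle, weak axis: I_min = h·b³/12 with h = 113 mm fixed  ⇒  b = (12I/h)^(1/3) = 29.1 mm

b ≈ 29.1 mm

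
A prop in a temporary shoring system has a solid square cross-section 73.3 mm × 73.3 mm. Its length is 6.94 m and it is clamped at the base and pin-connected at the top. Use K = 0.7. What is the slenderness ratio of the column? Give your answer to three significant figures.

λ ≈ 230

I = a⁴/12 = 73.3⁴/12 = 2.406×10^6 mm⁴
A = 5.373×10^3 mm²;  r_min = √(I/A) = √(2.406×10^6/5.373×10^3) = 21.16 mm
L_e = K·L = 0.7 × 6.94 m = 4.858 m = 4858.0 mm
λ = L_e / r_min = 4858.0 / 21.16 = 230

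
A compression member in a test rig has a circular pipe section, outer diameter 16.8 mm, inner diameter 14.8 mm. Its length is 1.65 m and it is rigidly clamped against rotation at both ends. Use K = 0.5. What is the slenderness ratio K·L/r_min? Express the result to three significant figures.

λ ≈ 147

d_o = 16.8 mm, d_i = 14.8 mm
I = π(d_o⁴ − d_i⁴)/64 = π(16.8⁴ − 14.80⁴)/64 = 1.555×10^3 mm⁴
A = 49.64 mm²;  r_min = √(I/A) = √(1.555×10^3/49.64) = 5.597 mm
L_e = K·L = 0.5 × 1.65 m = 0.8250 m = 825.00 mm
λ = L_e / r_min = 825.00 / 5.597 = 147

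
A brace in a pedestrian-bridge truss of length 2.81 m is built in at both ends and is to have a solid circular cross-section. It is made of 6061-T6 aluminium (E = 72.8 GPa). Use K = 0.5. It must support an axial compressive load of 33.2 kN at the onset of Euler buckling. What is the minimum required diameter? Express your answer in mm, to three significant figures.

L_e = K·L = 0.5 × 2.81 = 1.405 m
Required I = P_cr·L_e²/(π²E) = 3.320×10^4 × 1.405² / (π² × 7.28×10^10) = 9.121×10^-8 m⁴
I_req = 9.121×10^4 mm⁴
Solid circle: I = πd⁴/64  ⇒  d = (64I/π)^(1/4) = (64×9.121×10^4/π)^(1/4) = 36.9 mm

d ≈ 36.9 mm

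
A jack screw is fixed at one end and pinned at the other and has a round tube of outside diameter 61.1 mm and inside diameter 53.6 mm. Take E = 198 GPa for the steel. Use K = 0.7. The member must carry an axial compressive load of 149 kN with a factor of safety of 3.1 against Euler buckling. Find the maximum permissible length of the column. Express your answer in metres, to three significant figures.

d_o = 61.1 mm, d_i = 53.6 mm
I = π(d_o⁴ − d_i⁴)/64 = π(61.1⁴ − 53.60⁴)/64 = 2.790×10^5 mm⁴
I = 2.790×10^-7 m⁴
Required critical load P_cr = n·P = 3.1 × 149 = 461.9 kN = 4.619×10^5 N
From P_cr = π²EI/(K·L)²:  L = (1/K)·√(π²EI/P_cr) = (1/0.7)·√(π²×1.98×10^11×2.790×10^-7/4.619×10^5)
L = 1.55 m

L_max ≈ 1.55 m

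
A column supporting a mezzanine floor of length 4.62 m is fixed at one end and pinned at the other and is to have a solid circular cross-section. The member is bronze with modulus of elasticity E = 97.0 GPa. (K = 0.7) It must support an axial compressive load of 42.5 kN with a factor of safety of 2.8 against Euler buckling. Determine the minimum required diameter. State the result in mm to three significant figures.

Required P_cr = n·P = 2.8 × 42.5 = 119.0 kN
L_e = K·L = 0.7 × 4.62 = 3.234 m
Required I = P_cr·L_e²/(π²E) = 1.190×10^5 × 3.234² / (π² × 9.70×10^10) = 1.300×10^-6 m⁴
I_req = 1.300×10^6 mm⁴
Solid circle: I = πd⁴/64  ⇒  d = (64I/π)^(1/4) = (64×1.300×10^6/π)^(1/4) = 71.7 mm

d ≈ 71.7 mm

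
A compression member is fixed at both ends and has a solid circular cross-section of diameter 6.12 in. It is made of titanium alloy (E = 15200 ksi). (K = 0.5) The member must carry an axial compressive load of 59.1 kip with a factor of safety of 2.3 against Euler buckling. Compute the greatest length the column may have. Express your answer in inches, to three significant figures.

L_max ≈ 551 in

I = πd⁴/64 = π×6.12⁴/64 = 68.86 in⁴
Required critical load P_cr = n·P = 2.3 × 59.1 = 135.9 kip = 1.359×10^5 lb
From P_cr = π²EI/(K·L)²:  L = (1/K)·√(π²EI/P_cr) = (1/0.5)·√(π²×1.52×10^7×68.86/1.359×10^5)
L = 551 in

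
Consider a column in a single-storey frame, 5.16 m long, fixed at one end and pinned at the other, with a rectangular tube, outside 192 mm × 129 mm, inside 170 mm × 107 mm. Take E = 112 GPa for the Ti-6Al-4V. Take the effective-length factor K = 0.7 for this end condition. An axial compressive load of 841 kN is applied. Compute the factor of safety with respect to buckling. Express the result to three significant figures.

Weak-axis I_min = (h_o·b_o³ − h_i·b_i³)/12 with b_o = 129, b_i = 107.0 mm (shorter outer/inner sides).
I_min = (192×129³ − 170.0×107.0³)/12 = 1.699×10^7 mm⁴
I = 1.699×10^7 mm⁴ = 1.699×10^-5 m⁴
Effective length L_e = K·L = 0.7 × 5.16 = 3.612 m
P_cr = π²EI / L_e² = π² × 112×10⁹ × 1.699×10^-5 / 3.612² = 1.440×10^6 N
Factor of safety n = P_cr / P = 1439.7 / 841 = 1.71

n ≈ 1.71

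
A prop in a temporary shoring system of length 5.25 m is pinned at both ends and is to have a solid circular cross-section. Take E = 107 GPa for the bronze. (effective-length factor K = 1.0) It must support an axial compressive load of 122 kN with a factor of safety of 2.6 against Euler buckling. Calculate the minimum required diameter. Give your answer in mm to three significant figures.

d ≈ 114 mm

Required P_cr = n·P = 2.6 × 122 = 317.2 kN
L_e = K·L = 1 × 5.25 = 5.250 m
Required I = P_cr·L_e²/(π²E) = 3.172×10^5 × 5.250² / (π² × 1.07×10^11) = 8.279×10^-6 m⁴
I_req = 8.279×10^6 mm⁴
Solid circle: I = πd⁴/64  ⇒  d = (64I/π)^(1/4) = (64×8.279×10^6/π)^(1/4) = 114 mm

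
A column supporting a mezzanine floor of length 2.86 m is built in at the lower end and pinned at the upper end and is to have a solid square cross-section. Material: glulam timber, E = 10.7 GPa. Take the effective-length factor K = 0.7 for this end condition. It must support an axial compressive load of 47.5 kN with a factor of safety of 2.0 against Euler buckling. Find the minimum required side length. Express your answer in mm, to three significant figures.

a ≈ 81.1 mm

Required P_cr = n·P = 2.0 × 47.5 = 95.00 kN
L_e = K·L = 0.7 × 2.86 = 2.002 m
Required I = P_cr·L_e²/(π²E) = 9.500×10^4 × 2.002² / (π² × 1.07×10^10) = 3.606×10^-6 m⁴
I_req = 3.606×10^6 mm⁴
Solid square: I = a⁴/12  ⇒  a = (12I)^(1/4) = (12×3.606×10^6)^(1/4) = 81.1 mm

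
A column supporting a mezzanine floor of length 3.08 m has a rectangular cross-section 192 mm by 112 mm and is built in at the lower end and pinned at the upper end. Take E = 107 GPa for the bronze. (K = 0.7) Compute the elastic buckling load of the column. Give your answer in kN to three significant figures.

Buckling occurs about the weak axis: I_min = h·b³/12 with b = 112 mm (the shorter side).
I_min = 192×112³/12 = 2.248×10^7 mm⁴
I = 2.248×10^7 mm⁴ = 2.248×10^-5 m⁴
Effective length L_e = K·L = 0.7 × 3.08 = 2.156 m
P_cr = π²EI / L_e² = π² × 107×10⁹ × 2.248×10^-5 / 2.156² = 5.107×10^6 N

P_cr ≈ 5110 kN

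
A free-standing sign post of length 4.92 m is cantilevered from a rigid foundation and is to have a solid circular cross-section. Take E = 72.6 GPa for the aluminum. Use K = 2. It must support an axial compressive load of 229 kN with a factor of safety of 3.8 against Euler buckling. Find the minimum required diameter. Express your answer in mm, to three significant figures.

d ≈ 221 mm

Required P_cr = n·P = 3.8 × 229 = 870.2 kN
L_e = K·L = 2 × 4.92 = 9.840 m
Required I = P_cr·L_e²/(π²E) = 8.702×10^5 × 9.840² / (π² × 7.26×10^10) = 1.176×10^-4 m⁴
I_req = 1.176×10^8 mm⁴
Solid circle: I = πd⁴/64  ⇒  d = (64I/π)^(1/4) = (64×1.176×10^8/π)^(1/4) = 221 mm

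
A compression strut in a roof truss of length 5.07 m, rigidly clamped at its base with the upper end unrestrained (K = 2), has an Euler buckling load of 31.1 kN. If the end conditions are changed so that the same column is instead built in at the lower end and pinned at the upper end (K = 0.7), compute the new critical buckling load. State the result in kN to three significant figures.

P_cr ∝ 1/K², so P_cr,new = P_cr,old × (K_old/K_new)² = 31.1 × (2/0.7)²
= 31.1 × 8.163 = 254 kN

P_cr ≈ 254 kN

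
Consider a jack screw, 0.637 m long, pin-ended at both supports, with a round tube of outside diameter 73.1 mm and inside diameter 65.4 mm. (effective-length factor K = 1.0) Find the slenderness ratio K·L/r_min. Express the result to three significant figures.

d_o = 73.1 mm, d_i = 65.4 mm
I = π(d_o⁴ − d_i⁴)/64 = π(73.1⁴ − 65.40⁴)/64 = 5.036×10^5 mm⁴
A = 837.6 mm²;  r_min = √(I/A) = √(5.036×10^5/837.6) = 24.52 mm
L_e = K·L = 1 × 0.637 m = 0.6370 m = 637.00 mm
λ = L_e / r_min = 637.00 / 24.52 = 26.0

λ ≈ 26.0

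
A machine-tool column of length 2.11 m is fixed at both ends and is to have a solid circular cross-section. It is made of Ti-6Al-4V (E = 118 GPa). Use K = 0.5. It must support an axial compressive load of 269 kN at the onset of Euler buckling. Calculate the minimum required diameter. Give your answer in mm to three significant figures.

L_e = K·L = 0.5 × 2.11 = 1.055 m
Required I = P_cr·L_e²/(π²E) = 2.690×10^5 × 1.055² / (π² × 1.18×10^11) = 2.571×10^-7 m⁴
I_req = 2.571×10^5 mm⁴
Solid circle: I = πd⁴/64  ⇒  d = (64I/π)^(1/4) = (64×2.571×10^5/π)^(1/4) = 47.8 mm

d ≈ 47.8 mm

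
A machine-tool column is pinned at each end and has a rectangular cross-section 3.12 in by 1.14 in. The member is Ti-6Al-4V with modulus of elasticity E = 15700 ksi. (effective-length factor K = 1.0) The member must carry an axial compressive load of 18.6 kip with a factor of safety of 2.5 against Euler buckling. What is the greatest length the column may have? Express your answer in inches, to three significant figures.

L_max ≈ 35.8 in

Buckling occurs about the weak axis: I_min = h·b³/12 with b = 1.14 in (the shorter side).
I_min = 3.12×1.14³/12 = 0.3852 in⁴
Required critical load P_cr = n·P = 2.5 × 18.6 = 46.50 kip = 4.650×10^4 lb
From P_cr = π²EI/(K·L)²:  L = (1/K)·√(π²EI/P_cr) = (1/1)·√(π²×1.57×10^7×0.3852/4.650×10^4)
L = 35.8 in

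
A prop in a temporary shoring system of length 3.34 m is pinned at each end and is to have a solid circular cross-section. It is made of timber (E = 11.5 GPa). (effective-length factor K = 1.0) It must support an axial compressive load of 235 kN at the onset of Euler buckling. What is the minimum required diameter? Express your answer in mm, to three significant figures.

d ≈ 147 mm

L_e = K·L = 1 × 3.34 = 3.340 m
Required I = P_cr·L_e²/(π²E) = 2.350×10^5 × 3.340² / (π² × 1.15×10^10) = 2.310×10^-5 m⁴
I_req = 2.310×10^7 mm⁴
Solid circle: I = πd⁴/64  ⇒  d = (64I/π)^(1/4) = (64×2.310×10^7/π)^(1/4) = 147 mm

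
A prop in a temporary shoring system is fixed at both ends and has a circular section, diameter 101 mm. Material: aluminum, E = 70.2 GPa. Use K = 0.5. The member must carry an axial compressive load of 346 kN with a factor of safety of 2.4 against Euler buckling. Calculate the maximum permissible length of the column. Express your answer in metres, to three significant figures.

I = πd⁴/64 = π×101⁴/64 = 5.108×10^6 mm⁴
I = 5.108×10^-6 m⁴
Required critical load P_cr = n·P = 2.4 × 346 = 830.4 kN = 8.304×10^5 N
From P_cr = π²EI/(K·L)²:  L = (1/K)·√(π²EI/P_cr) = (1/0.5)·√(π²×7.02×10^10×5.108×10^-6/8.304×10^5)
L = 4.13 m

L_max ≈ 4.13 m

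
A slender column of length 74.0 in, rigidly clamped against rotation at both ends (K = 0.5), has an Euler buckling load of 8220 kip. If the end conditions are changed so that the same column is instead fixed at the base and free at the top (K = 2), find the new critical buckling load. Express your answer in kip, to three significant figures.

P_cr ≈ 514 kip

P_cr ∝ 1/K², so P_cr,new = P_cr,old × (K_old/K_new)² = 8220 × (0.5/2)²
= 8220 × 0.06250 = 514 kip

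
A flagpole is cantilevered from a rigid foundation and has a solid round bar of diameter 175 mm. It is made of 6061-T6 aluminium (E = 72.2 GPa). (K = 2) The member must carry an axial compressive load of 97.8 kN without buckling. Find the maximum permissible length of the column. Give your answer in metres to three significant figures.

I = πd⁴/64 = π×175⁴/64 = 4.604×10^7 mm⁴
I = 4.604×10^-5 m⁴
At the buckling limit P_cr = P = 9.780×10^4 N
From P_cr = π²EI/(K·L)²:  L = (1/K)·√(π²EI/P_cr) = (1/2)·√(π²×7.22×10^10×4.604×10^-5/9.780×10^4)
L = 9.16 m

L_max ≈ 9.16 m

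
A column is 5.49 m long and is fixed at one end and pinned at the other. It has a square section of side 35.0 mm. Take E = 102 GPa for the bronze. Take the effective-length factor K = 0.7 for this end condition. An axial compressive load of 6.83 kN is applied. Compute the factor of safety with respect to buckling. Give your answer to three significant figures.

n ≈ 1.25

I = a⁴/12 = 35.0⁴/12 = 1.251×10^5 mm⁴
I = 1.251×10^5 mm⁴ = 1.251×10^-7 m⁴
Effective length L_e = K·L = 0.7 × 5.49 = 3.843 m
P_cr = π²EI / L_e² = π² × 102×10⁹ × 1.251×10^-7 / 3.843² = 8.524×10^3 N
Factor of safety n = P_cr / P = 8.5241 / 6.83 = 1.25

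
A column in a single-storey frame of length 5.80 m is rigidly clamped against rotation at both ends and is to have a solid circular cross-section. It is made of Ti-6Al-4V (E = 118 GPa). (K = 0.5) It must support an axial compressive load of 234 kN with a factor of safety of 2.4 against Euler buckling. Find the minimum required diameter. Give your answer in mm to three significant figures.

Required P_cr = n·P = 2.4 × 234 = 561.6 kN
L_e = K·L = 0.5 × 5.80 = 2.900 m
Required I = P_cr·L_e²/(π²E) = 5.616×10^5 × 2.900² / (π² × 1.18×10^11) = 4.055×10^-6 m⁴
I_req = 4.055×10^6 mm⁴
Solid circle: I = πd⁴/64  ⇒  d = (64I/π)^(1/4) = (64×4.055×10^6/π)^(1/4) = 95.3 mm

d ≈ 95.3 mm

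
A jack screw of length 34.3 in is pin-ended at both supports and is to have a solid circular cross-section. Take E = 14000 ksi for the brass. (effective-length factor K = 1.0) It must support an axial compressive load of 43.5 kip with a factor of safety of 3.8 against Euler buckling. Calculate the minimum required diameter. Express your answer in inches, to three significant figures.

d ≈ 2.31 in

Required P_cr = n·P = 3.8 × 43.5 = 165.3 kip
L_e = K·L = 1 × 34.3 = 34.30 in
Required I = P_cr·L_e²/(π²E) = 1.653×10^5 × 34.30² / (π² × 1.40×10^7) = 1.407 in⁴
Solid circle: I = πd⁴/64  ⇒  d = (64I/π)^(1/4) = (64×1.407/π)^(1/4) = 2.31 in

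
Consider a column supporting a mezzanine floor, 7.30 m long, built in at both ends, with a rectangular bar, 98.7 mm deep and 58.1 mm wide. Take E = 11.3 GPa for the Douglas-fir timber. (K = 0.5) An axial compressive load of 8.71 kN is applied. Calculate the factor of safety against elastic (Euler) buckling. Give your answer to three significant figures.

Buckling occurs about the weak axis: I_min = h·b³/12 with b = 58.1 mm (the shorter side).
I_min = 98.7×58.1³/12 = 1.613×10^6 mm⁴
I = 1.613×10^6 mm⁴ = 1.613×10^-6 m⁴
Effective length L_e = K·L = 0.5 × 7.30 = 3.650 m
P_cr = π²EI / L_e² = π² × 11.3×10⁹ × 1.613×10^-6 / 3.650² = 1.350×10^4 N
Factor of safety n = P_cr / P = 13.504 / 8.71 = 1.55

n ≈ 1.55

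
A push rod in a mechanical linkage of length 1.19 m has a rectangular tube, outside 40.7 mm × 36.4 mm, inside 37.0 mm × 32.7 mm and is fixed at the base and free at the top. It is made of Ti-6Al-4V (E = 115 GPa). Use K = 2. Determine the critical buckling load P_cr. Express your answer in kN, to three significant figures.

Weak-axis I_min = (h_o·b_o³ − h_i·b_i³)/12 with b_o = 36.4, b_i = 32.70 mm (shorter outer/inner sides).
I_min = (40.7×36.4³ − 37.00×32.70³)/12 = 5.576×10^4 mm⁴
I = 5.576×10^4 mm⁴ = 5.576×10^-8 m⁴
Effective length L_e = K·L = 2 × 1.19 = 2.380 m
P_cr = π²EI / L_e² = π² × 115×10⁹ × 5.576×10^-8 / 2.380² = 1.117×10^4 N

P_cr ≈ 11.2 kN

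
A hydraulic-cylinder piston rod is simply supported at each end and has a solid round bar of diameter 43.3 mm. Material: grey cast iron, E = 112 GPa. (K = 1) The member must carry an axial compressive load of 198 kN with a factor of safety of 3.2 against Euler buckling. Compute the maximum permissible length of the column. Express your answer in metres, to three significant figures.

I = πd⁴/64 = π×43.3⁴/64 = 1.726×10^5 mm⁴
I = 1.726×10^-7 m⁴
Required critical load P_cr = n·P = 3.2 × 198 = 633.6 kN = 6.336×10^5 N
From P_cr = π²EI/(K·L)²:  L = (1/K)·√(π²EI/P_cr) = (1/1)·√(π²×1.12×10^11×1.726×10^-7/6.336×10^5)
L = 0.549 m

L_max ≈ 0.549 m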